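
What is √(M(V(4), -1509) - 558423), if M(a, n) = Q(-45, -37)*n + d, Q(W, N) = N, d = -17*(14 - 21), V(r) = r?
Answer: I*√502471 ≈ 708.85*I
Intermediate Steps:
d = 119 (d = -17*(-7) = 119)
M(a, n) = 119 - 37*n (M(a, n) = -37*n + 119 = 119 - 37*n)
√(M(V(4), -1509) - 558423) = √((119 - 37*(-1509)) - 558423) = √((119 + 55833) - 558423) = √(55952 - 558423) = √(-502471) = I*√502471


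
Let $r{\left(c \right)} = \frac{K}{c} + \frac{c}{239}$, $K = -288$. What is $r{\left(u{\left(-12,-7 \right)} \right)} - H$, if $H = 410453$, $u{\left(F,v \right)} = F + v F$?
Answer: $- \frac{98099151}{239} \approx -4.1046 \cdot 10^{5}$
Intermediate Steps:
$u{\left(F,v \right)} = F + F v$
$r{\left(c \right)} = - \frac{288}{c} + \frac{c}{239}$
$r{\left(u{\left(-12,-7 \right)} \right)} - H = \left(- \frac{288}{\left(-12\right) \left(1 - 7\right)} + \frac{\left(-12\right) \left(1 - 7\right)}{239}\right) - 410453 = \left(- \frac{288}{\left(-12\right) \left(-6\right)} + \frac{\left(-12\right) \left(-6\right)}{239}\right) - 410453 = \left(- \frac{288}{72} + \frac{1}{239} \cdot 72\right) - 410453 = \left(\left(-288\right) \frac{1}{72} + \frac{72}{239}\right) - 410453 = \left(-4 + \frac{72}{239}\right) - 410453 = - \frac{884}{239} - 410453 = - \frac{98099151}{239}$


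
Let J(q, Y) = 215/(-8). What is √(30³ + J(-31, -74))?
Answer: √431570/4 ≈ 164.23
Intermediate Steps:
J(q, Y) = -215/8 (J(q, Y) = 215*(-⅛) = -215/8)
√(30³ + J(-31, -74)) = √(30³ - 215/8) = √(27000 - 215/8) = √(215785/8) = √431570/4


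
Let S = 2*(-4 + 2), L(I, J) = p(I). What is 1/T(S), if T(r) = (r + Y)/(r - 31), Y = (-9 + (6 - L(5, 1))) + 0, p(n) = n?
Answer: 35/12 ≈ 2.9167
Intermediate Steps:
L(I, J) = I
Y = -8 (Y = (-9 + (6 - 1*5)) + 0 = (-9 + (6 - 5)) + 0 = (-9 + 1) + 0 = -8 + 0 = -8)
S = -4 (S = 2*(-2) = -4)
T(r) = (-8 + r)/(-31 + r) (T(r) = (r - 8)/(r - 31) = (-8 + r)/(-31 + r))
1/T(S) = 1/((-8 - 4)/(-31 - 4)) = 1/(-12/(-35)) = 1/(-1/35*(-12)) = 1/(12/35) = 35/12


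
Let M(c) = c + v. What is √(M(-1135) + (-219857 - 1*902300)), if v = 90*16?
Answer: 2*I*√280463 ≈ 1059.2*I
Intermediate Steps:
v = 1440
M(c) = 1440 + c (M(c) = c + 1440 = 1440 + c)
√(M(-1135) + (-219857 - 1*902300)) = √((1440 - 1135) + (-219857 - 1*902300)) = √(305 + (-219857 - 902300)) = √(305 - 1122157) = √(-1121852) = 2*I*√280463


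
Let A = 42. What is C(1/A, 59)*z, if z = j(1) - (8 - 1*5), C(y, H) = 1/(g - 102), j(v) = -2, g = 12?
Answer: 1/18 ≈ 0.055556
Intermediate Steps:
C(y, H) = -1/90 (C(y, H) = 1/(12 - 102) = 1/(-90) = -1/90)
z = -5 (z = -2 - (8 - 1*5) = -2 - (8 - 5) = -2 - 1*3 = -2 - 3 = -5)
C(1/A, 59)*z = -1/90*(-5) = 1/18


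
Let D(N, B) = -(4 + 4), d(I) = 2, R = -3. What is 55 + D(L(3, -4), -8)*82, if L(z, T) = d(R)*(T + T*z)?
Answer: -601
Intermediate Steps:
L(z, T) = 2*T + 2*T*z (L(z, T) = 2*(T + T*z) = 2*T + 2*T*z)
D(N, B) = -8 (D(N, B) = -1*8 = -8)
55 + D(L(3, -4), -8)*82 = 55 - 8*82 = 55 - 656 = -601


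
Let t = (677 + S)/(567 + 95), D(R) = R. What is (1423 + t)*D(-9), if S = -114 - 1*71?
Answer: -4241331/331 ≈ -12814.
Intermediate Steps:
S = -185 (S = -114 - 71 = -185)
t = 246/331 (t = (677 - 185)/(567 + 95) = 492/662 = 492*(1/662) = 246/331 ≈ 0.74320)
(1423 + t)*D(-9) = (1423 + 246/331)*(-9) = (471259/331)*(-9) = -4241331/331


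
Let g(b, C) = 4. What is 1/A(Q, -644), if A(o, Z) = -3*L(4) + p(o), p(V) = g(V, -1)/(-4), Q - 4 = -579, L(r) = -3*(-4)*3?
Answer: -1/109 ≈ -0.0091743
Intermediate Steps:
L(r) = 36 (L(r) = 12*3 = 36)
Q = -575 (Q = 4 - 579 = -575)
p(V) = -1 (p(V) = 4/(-4) = 4*(-¼) = -1)
A(o, Z) = -109 (A(o, Z) = -3*36 - 1 = -108 - 1 = -109)
1/A(Q, -644) = 1/(-109) = -1/109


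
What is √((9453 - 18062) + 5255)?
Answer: I*√3354 ≈ 57.914*I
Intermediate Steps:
√((9453 - 18062) + 5255) = √(-8609 + 5255) = √(-3354) = I*√3354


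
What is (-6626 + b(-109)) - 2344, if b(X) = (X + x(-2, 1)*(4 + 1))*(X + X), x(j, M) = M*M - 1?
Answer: 14792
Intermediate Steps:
x(j, M) = -1 + M**2 (x(j, M) = M**2 - 1 = -1 + M**2)
b(X) = 2*X**2 (b(X) = (X + (-1 + 1**2)*(4 + 1))*(X + X) = (X + (-1 + 1)*5)*(2*X) = (X + 0*5)*(2*X) = (X + 0)*(2*X) = X*(2*X) = 2*X**2)
(-6626 + b(-109)) - 2344 = (-6626 + 2*(-109)**2) - 2344 = (-6626 + 2*11881) - 2344 = (-6626 + 23762) - 2344 = 17136 - 2344 = 14792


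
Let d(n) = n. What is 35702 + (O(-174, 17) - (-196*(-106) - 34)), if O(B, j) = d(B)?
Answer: 14786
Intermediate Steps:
O(B, j) = B
35702 + (O(-174, 17) - (-196*(-106) - 34)) = 35702 + (-174 - (-196*(-106) - 34)) = 35702 + (-174 - (20776 - 34)) = 35702 + (-174 - 1*20742) = 35702 + (-174 - 20742) = 35702 - 20916 = 14786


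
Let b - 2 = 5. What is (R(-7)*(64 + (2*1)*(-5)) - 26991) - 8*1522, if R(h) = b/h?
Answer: -39221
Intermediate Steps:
b = 7 (b = 2 + 5 = 7)
R(h) = 7/h
(R(-7)*(64 + (2*1)*(-5)) - 26991) - 8*1522 = ((7/(-7))*(64 + (2*1)*(-5)) - 26991) - 8*1522 = ((7*(-⅐))*(64 + 2*(-5)) - 26991) - 12176 = (-(64 - 10) - 26991) - 12176 = (-1*54 - 26991) - 12176 = (-54 - 26991) - 12176 = -27045 - 12176 = -39221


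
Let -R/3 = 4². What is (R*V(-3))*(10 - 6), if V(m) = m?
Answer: 576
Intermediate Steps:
R = -48 (R = -3*4² = -3*16 = -48)
(R*V(-3))*(10 - 6) = (-48*(-3))*(10 - 6) = 144*4 = 576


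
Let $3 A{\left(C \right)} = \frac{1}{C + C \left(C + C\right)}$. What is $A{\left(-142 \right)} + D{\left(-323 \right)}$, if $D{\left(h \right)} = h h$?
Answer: $\frac{12577695583}{120558} \approx 1.0433 \cdot 10^{5}$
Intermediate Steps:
$D{\left(h \right)} = h^{2}$
$A{\left(C \right)} = \frac{1}{3 \left(C + 2 C^{2}\right)}$ ($A{\left(C \right)} = \frac{1}{3 \left(C + C \left(C + C\right)\right)} = \frac{1}{3 \left(C + C 2 C\right)} = \frac{1}{3 \left(C + 2 C^{2}\right)}$)
$A{\left(-142 \right)} + D{\left(-323 \right)} = \frac{1}{3 \left(-142\right) \left(1 + 2 \left(-142\right)\right)} + \left(-323\right)^{2} = \frac{1}{3} \left(- \frac{1}{142}\right) \frac{1}{1 - 284} + 104329 = \frac{1}{3} \left(- \frac{1}{142}\right) \frac{1}{-283} + 104329 = \frac{1}{3} \left(- \frac{1}{142}\right) \left(- \frac{1}{283}\right) + 104329 = \frac{1}{120558} + 104329 = \frac{12577695583}{120558}$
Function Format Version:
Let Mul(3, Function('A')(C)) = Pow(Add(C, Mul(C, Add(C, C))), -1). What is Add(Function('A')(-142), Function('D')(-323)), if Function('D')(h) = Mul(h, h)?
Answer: Rational(12577695583, 120558) ≈ 1.0433e+5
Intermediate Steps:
Function('D')(h) = Pow(h, 2)
Function('A')(C) = Mul(Rational(1, 3), Pow(Add(C, Mul(2, Pow(C, 2))), -1)) (Function('A')(C) = Mul(Rational(1, 3), Pow(Add(C, Mul(C, Add(C, C))), -1)) = Mul(Rational(1, 3), Pow(Add(C, Mul(C, Mul(2, C))), -1)) = Mul(Rational(1, 3), Pow(Add(C, Mul(2, Pow(C, 2))), -1)))
Add(Function('A')(-142), Function('D')(-323)) = Add(Mul(Rational(1, 3), Pow(-142, -1), Pow(Add(1, Mul(2, -142)), -1)), Pow(-323, 2)) = Add(Mul(Rational(1, 3), Rational(-1, 142), Pow(Add(1, -284), -1)), 104329) = Add(Mul(Rational(1, 3), Rational(-1, 142), Pow(-283, -1)), 104329) = Add(Mul(Rational(1, 3), Rational(-1, 142), Rational(-1, 283)), 104329) = Add(Rational(1, 120558), 104329) = Rational(12577695583, 120558)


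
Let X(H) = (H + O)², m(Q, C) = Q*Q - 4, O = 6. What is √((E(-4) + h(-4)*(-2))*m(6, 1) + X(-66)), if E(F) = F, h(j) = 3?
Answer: 4*√205 ≈ 57.271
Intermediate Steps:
m(Q, C) = -4 + Q² (m(Q, C) = Q² - 4 = -4 + Q²)
X(H) = (6 + H)² (X(H) = (H + 6)² = (6 + H)²)
√((E(-4) + h(-4)*(-2))*m(6, 1) + X(-66)) = √((-4 + 3*(-2))*(-4 + 6²) + (6 - 66)²) = √((-4 - 6)*(-4 + 36) + (-60)²) = √(-10*32 + 3600) = √(-320 + 3600) = √3280 = 4*√205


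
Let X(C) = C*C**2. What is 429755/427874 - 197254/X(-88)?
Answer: 94316464339/72896037632 ≈ 1.2938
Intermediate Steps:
X(C) = C**3
429755/427874 - 197254/X(-88) = 429755/427874 - 197254/((-88)**3) = 429755*(1/427874) - 197254/(-681472) = 429755/427874 - 197254*(-1/681472) = 429755/427874 + 98627/340736 = 94316464339/72896037632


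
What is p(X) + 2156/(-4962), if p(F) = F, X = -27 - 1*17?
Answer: -110242/2481 ≈ -44.435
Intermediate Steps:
X = -44 (X = -27 - 17 = -44)
p(X) + 2156/(-4962) = -44 + 2156/(-4962) = -44 + 2156*(-1/4962) = -44 - 1078/2481 = -110242/2481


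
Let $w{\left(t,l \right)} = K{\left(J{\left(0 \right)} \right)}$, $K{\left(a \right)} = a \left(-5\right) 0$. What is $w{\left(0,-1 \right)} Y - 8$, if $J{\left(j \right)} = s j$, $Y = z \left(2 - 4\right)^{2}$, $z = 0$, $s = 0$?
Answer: $-8$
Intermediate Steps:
$Y = 0$ ($Y = 0 \left(2 - 4\right)^{2} = 0 \left(-2\right)^{2} = 0 \cdot 4 = 0$)
$J{\left(j \right)} = 0$ ($J{\left(j \right)} = 0 j = 0$)
$K{\left(a \right)} = 0$ ($K{\left(a \right)} = - 5 a 0 = 0$)
$w{\left(t,l \right)} = 0$
$w{\left(0,-1 \right)} Y - 8 = 0 \cdot 0 - 8 = 0 - 8 = -8$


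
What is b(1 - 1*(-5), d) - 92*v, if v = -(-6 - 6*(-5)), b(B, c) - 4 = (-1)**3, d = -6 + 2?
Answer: 2211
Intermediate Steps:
d = -4
b(B, c) = 3 (b(B, c) = 4 + (-1)**3 = 4 - 1 = 3)
v = -24 (v = -(-6 + 30) = -1*24 = -24)
b(1 - 1*(-5), d) - 92*v = 3 - 92*(-24) = 3 + 2208 = 2211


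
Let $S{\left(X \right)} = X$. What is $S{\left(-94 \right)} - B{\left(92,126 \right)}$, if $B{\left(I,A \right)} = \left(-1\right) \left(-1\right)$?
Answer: $-95$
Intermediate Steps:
$B{\left(I,A \right)} = 1$
$S{\left(-94 \right)} - B{\left(92,126 \right)} = -94 - 1 = -95$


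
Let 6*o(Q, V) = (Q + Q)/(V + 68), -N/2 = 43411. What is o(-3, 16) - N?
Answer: 7293047/84 ≈ 86822.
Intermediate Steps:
N = -86822 (N = -2*43411 = -86822)
o(Q, V) = Q/(3*(68 + V)) (o(Q, V) = ((Q + Q)/(V + 68))/6 = ((2*Q)/(68 + V))/6 = (2*Q/(68 + V))/6 = Q/(3*(68 + V)))
o(-3, 16) - N = (1/3)*(-3)/(68 + 16) - 1*(-86822) = (1/3)*(-3)/84 + 86822 = (1/3)*(-3)*(1/84) + 86822 = -1/84 + 86822 = 7293047/84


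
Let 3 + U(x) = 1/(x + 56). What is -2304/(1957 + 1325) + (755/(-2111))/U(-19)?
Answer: -14777639/25403774 ≈ -0.58171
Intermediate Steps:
U(x) = -3 + 1/(56 + x) (U(x) = -3 + 1/(x + 56) = -3 + 1/(56 + x))
-2304/(1957 + 1325) + (755/(-2111))/U(-19) = -2304/(1957 + 1325) + (755/(-2111))/(((-167 - 3*(-19))/(56 - 19))) = -2304/3282 + (755*(-1/2111))/(((-167 + 57)/37)) = -2304*1/3282 - 755/(2111*((1/37)*(-110))) = -384/547 - 755/(2111*(-110/37)) = -384/547 - 755/2111*(-37/110) = -384/547 + 5587/46442 = -14777639/25403774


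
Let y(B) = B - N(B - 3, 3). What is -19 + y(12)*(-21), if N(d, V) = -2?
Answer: -313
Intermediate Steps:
y(B) = 2 + B (y(B) = B - 1*(-2) = B + 2 = 2 + B)
-19 + y(12)*(-21) = -19 + (2 + 12)*(-21) = -19 + 14*(-21) = -19 - 294 = -313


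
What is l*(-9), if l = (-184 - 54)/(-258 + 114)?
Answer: -119/8 ≈ -14.875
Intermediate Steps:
l = 119/72 (l = -238/(-144) = -238*(-1/144) = 119/72 ≈ 1.6528)
l*(-9) = (119/72)*(-9) = -119/8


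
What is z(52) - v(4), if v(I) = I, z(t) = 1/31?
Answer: -123/31 ≈ -3.9677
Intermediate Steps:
z(t) = 1/31
z(52) - v(4) = 1/31 - 1*4 = 1/31 - 4 = -123/31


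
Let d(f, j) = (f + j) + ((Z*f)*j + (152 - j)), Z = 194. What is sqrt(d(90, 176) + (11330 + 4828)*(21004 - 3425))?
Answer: 2*sqrt(71778671) ≈ 16944.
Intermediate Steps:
d(f, j) = 152 + f + 194*f*j (d(f, j) = (f + j) + ((194*f)*j + (152 - j)) = (f + j) + (194*f*j + (152 - j)) = (f + j) + (152 - j + 194*f*j) = 152 + f + 194*f*j)
sqrt(d(90, 176) + (11330 + 4828)*(21004 - 3425)) = sqrt((152 + 90 + 194*90*176) + (11330 + 4828)*(21004 - 3425)) = sqrt((152 + 90 + 3072960) + 16158*17579) = sqrt(3073202 + 284041482) = sqrt(287114684) = 2*sqrt(71778671)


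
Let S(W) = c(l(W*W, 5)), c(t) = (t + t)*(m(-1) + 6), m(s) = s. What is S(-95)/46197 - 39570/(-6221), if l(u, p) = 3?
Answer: 609400640/95797179 ≈ 6.3614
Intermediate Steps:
c(t) = 10*t (c(t) = (t + t)*(-1 + 6) = (2*t)*5 = 10*t)
S(W) = 30 (S(W) = 10*3 = 30)
S(-95)/46197 - 39570/(-6221) = 30/46197 - 39570/(-6221) = 30*(1/46197) - 39570*(-1/6221) = 10/15399 + 39570/6221 = 609400640/95797179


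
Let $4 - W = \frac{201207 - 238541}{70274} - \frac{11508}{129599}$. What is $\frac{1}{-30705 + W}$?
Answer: $- \frac{4553720063}{139800936073034} \approx -3.2573 \cdot 10^{-5}$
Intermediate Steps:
$W = \frac{21038461381}{4553720063}$ ($W = 4 - \left(\frac{201207 - 238541}{70274} - \frac{11508}{129599}\right) = 4 - \left(\left(201207 - 238541\right) \frac{1}{70274} - \frac{11508}{129599}\right) = 4 - \left(\left(-37334\right) \frac{1}{70274} - \frac{11508}{129599}\right) = 4 - \left(- \frac{18667}{35137} - \frac{11508}{129599}\right) = 4 - - \frac{2823581129}{4553720063} = 4 + \frac{2823581129}{4553720063} = \frac{21038461381}{4553720063} \approx 4.6201$)
$\frac{1}{-30705 + W} = \frac{1}{-30705 + \frac{21038461381}{4553720063}} = \frac{1}{- \frac{139800936073034}{4553720063}} = - \frac{4553720063}{139800936073034}$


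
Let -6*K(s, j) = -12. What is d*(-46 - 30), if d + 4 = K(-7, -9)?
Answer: 152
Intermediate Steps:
K(s, j) = 2 (K(s, j) = -⅙*(-12) = 2)
d = -2 (d = -4 + 2 = -2)
d*(-46 - 30) = -2*(-46 - 30) = -2*(-76) = 152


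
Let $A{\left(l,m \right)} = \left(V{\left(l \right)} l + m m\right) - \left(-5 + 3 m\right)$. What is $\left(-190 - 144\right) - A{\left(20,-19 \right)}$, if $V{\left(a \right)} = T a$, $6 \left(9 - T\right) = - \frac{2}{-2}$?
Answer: $- \frac{12871}{3} \approx -4290.3$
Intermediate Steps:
$T = \frac{53}{6}$ ($T = 9 - \frac{\left(-2\right) \frac{1}{-2}}{6} = 9 - \frac{\left(-2\right) \left(- \frac{1}{2}\right)}{6} = 9 - \frac{1}{6} = \frac{53}{6} \approx 8.8333$)
$V{\left(a \right)} = \frac{53 a}{6}$
$A{\left(l,m \right)} = 5 + m^{2} - 3 m + \frac{53 l^{2}}{6}$ ($A{\left(l,m \right)} = \left(\frac{53 l}{6} l + m m\right) - \left(-5 + 3 m\right) = \left(\frac{53 l^{2}}{6} + m^{2}\right) - \left(-5 + 3 m\right) = \left(m^{2} + \frac{53 l^{2}}{6}\right) - \left(-5 + 3 m\right) = 5 + m^{2} - 3 m + \frac{53 l^{2}}{6}$)
$\left(-190 - 144\right) - A{\left(20,-19 \right)} = \left(-190 - 144\right) - \left(5 + \left(-19\right)^{2} - -57 + \frac{53 \cdot 20^{2}}{6}\right) = -334 - \left(5 + 361 + 57 + \frac{53}{6} \cdot 400\right) = -334 - \left(5 + 361 + 57 + \frac{10600}{3}\right) = -334 - \frac{11869}{3} = - \frac{12871}{3}$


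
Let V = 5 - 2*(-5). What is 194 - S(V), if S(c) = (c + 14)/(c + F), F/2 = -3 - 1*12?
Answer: 2939/15 ≈ 195.93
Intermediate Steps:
V = 15 (V = 5 + 10 = 15)
F = -30 (F = 2*(-3 - 1*12) = 2*(-3 - 12) = 2*(-15) = -30)
S(c) = (14 + c)/(-30 + c) (S(c) = (c + 14)/(c - 30) = (14 + c)/(-30 + c))
194 - S(V) = 194 - (14 + 15)/(-30 + 15) = 194 - 29/(-15) = 194 - (-1)*29/15 = 194 - 1*(-29/15) = 194 + 29/15 = 2939/15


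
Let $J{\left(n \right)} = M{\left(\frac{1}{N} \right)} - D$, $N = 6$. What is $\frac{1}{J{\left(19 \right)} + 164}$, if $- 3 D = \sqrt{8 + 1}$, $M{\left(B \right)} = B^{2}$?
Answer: $\frac{36}{5941} \approx 0.0060596$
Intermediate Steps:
$D = -1$ ($D = - \frac{\sqrt{8 + 1}}{3} = - \frac{\sqrt{9}}{3} = \left(- \frac{1}{3}\right) 3 = -1$)
$J{\left(n \right)} = \frac{37}{36}$ ($J{\left(n \right)} = \left(\frac{1}{6}\right)^{2} - -1 = \left(\frac{1}{6}\right)^{2} + 1 = \frac{1}{36} + 1 = \frac{37}{36}$)
$\frac{1}{J{\left(19 \right)} + 164} = \frac{1}{\frac{37}{36} + 164} = \frac{1}{\frac{5941}{36}} = \frac{36}{5941}$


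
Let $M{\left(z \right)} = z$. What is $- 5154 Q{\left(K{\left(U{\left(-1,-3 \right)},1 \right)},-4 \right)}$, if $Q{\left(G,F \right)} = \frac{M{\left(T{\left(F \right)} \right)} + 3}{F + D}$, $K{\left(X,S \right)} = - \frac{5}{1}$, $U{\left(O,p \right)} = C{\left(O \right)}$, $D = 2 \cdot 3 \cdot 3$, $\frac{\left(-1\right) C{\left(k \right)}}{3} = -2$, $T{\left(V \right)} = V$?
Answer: $\frac{2577}{7} \approx 368.14$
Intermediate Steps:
$C{\left(k \right)} = 6$ ($C{\left(k \right)} = \left(-3\right) \left(-2\right) = 6$)
$D = 18$ ($D = 6 \cdot 3 = 18$)
$U{\left(O,p \right)} = 6$
$K{\left(X,S \right)} = -5$ ($K{\left(X,S \right)} = \left(-5\right) 1 = -5$)
$Q{\left(G,F \right)} = \frac{3 + F}{18 + F}$ ($Q{\left(G,F \right)} = \frac{F + 3}{F + 18} = \frac{3 + F}{18 + F}$)
$- 5154 Q{\left(K{\left(U{\left(-1,-3 \right)},1 \right)},-4 \right)} = - 5154 \frac{3 - 4}{18 - 4} = - 5154 \cdot \frac{1}{14} \left(-1\right) = \left(-5154\right) \left(- \frac{1}{14}\right) = \frac{2577}{7}$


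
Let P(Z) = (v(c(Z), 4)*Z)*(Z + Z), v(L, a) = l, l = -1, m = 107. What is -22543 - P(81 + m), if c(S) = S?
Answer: 48145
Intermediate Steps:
v(L, a) = -1
P(Z) = -2*Z² (P(Z) = (-Z)*(Z + Z) = (-Z)*(2*Z) = -2*Z²)
-22543 - P(81 + m) = -22543 - (-2)*(81 + 107)² = -22543 - (-2)*188² = -22543 - (-2)*35344 = -22543 - 1*(-70688) = -22543 + 70688 = 48145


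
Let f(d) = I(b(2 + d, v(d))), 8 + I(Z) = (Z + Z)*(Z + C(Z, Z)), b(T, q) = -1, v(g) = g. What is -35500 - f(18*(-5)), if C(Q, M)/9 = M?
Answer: -35512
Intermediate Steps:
C(Q, M) = 9*M
I(Z) = -8 + 20*Z**2 (I(Z) = -8 + (Z + Z)*(Z + 9*Z) = -8 + (2*Z)*(10*Z) = -8 + 20*Z**2)
f(d) = 12 (f(d) = -8 + 20*(-1)**2 = -8 + 20*1 = -8 + 20 = 12)
-35500 - f(18*(-5)) = -35500 - 1*12 = -35500 - 12 = -35512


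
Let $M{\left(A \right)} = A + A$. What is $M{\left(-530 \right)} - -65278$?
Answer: $64218$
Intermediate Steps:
$M{\left(A \right)} = 2 A$
$M{\left(-530 \right)} - -65278 = 2 \left(-530\right) - -65278 = -1060 + 65278 = 64218$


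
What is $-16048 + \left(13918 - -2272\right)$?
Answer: $142$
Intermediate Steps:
$-16048 + \left(13918 - -2272\right) = -16048 + \left(13918 + 2272\right) = -16048 + 16190 = 142$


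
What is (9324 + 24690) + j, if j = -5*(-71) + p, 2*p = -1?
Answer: 68737/2 ≈ 34369.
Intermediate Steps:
p = -½ (p = (½)*(-1) = -½ ≈ -0.50000)
j = 709/2 (j = -5*(-71) - ½ = 355 - ½ = 709/2 ≈ 354.50)
(9324 + 24690) + j = (9324 + 24690) + 709/2 = 34014 + 709/2 = 68737/2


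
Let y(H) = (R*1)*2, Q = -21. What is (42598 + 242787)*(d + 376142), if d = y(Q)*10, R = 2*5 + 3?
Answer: 107419484770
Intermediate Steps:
R = 13 (R = 10 + 3 = 13)
y(H) = 26 (y(H) = (13*1)*2 = 13*2 = 26)
d = 260 (d = 26*10 = 260)
(42598 + 242787)*(d + 376142) = (42598 + 242787)*(260 + 376142) = 285385*376402 = 107419484770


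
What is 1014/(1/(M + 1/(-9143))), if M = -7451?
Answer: -69078236916/9143 ≈ -7.5553e+6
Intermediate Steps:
1014/(1/(M + 1/(-9143))) = 1014/(1/(-7451 + 1/(-9143))) = 1014/(1/(-7451 - 1/9143)) = 1014/(1/(-68124494/9143)) = 1014/(-9143/68124494) = 1014*(-68124494/9143) = -69078236916/9143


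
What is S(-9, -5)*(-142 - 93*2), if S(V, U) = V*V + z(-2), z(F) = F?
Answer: -25912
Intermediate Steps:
S(V, U) = -2 + V**2 (S(V, U) = V*V - 2 = V**2 - 2 = -2 + V**2)
S(-9, -5)*(-142 - 93*2) = (-2 + (-9)**2)*(-142 - 93*2) = (-2 + 81)*(-142 - 186) = 79*(-328) = -25912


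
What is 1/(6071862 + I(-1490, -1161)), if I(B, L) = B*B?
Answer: 1/8291962 ≈ 1.2060e-7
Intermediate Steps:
I(B, L) = B**2
1/(6071862 + I(-1490, -1161)) = 1/(6071862 + (-1490)**2) = 1/(6071862 + 2220100) = 1/8291962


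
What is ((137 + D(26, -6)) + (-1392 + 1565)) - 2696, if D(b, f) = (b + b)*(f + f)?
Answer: -3010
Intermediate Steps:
D(b, f) = 4*b*f (D(b, f) = (2*b)*(2*f) = 4*b*f)
((137 + D(26, -6)) + (-1392 + 1565)) - 2696 = ((137 + 4*26*(-6)) + (-1392 + 1565)) - 2696 = ((137 - 624) + 173) - 2696 = (-487 + 173) - 2696 = -314 - 2696 = -3010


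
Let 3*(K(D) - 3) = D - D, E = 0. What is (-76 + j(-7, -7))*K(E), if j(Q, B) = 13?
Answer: -189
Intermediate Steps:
K(D) = 3 (K(D) = 3 + (D - D)/3 = 3 + (1/3)*0 = 3 + 0 = 3)
(-76 + j(-7, -7))*K(E) = (-76 + 13)*3 = -63*3 = -189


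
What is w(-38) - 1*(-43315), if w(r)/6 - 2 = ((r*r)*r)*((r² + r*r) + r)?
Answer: -938267873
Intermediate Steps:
w(r) = 12 + 6*r³*(r + 2*r²) (w(r) = 12 + 6*(((r*r)*r)*((r² + r*r) + r)) = 12 + 6*((r²*r)*((r² + r²) + r)) = 12 + 6*(r³*(2*r² + r)) = 12 + 6*(r³*(r + 2*r²)) = 12 + 6*r³*(r + 2*r²))
w(-38) - 1*(-43315) = (12 + 6*(-38)⁴ + 12*(-38)⁵) - 1*(-43315) = (12 + 6*2085136 + 12*(-79235168)) + 43315 = (12 + 12510816 - 950822016) + 43315 = -938311188 + 43315 = -938267873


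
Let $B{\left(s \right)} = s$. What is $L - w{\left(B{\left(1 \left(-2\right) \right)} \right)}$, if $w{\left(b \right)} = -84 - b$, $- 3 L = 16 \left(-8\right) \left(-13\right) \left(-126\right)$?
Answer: $69970$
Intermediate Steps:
$L = 69888$ ($L = - \frac{16 \left(-8\right) \left(-13\right) \left(-126\right)}{3} = - \frac{\left(-128\right) \left(-13\right) \left(-126\right)}{3} = - \frac{1664 \left(-126\right)}{3} = \left(- \frac{1}{3}\right) \left(-209664\right) = 69888$)
$L - w{\left(B{\left(1 \left(-2\right) \right)} \right)} = 69888 - \left(-84 - 1 \left(-2\right)\right) = 69888 - \left(-84 - -2\right) = 69888 - \left(-84 + 2\right) = 69888 - -82 = 69888 + 82 = 69970$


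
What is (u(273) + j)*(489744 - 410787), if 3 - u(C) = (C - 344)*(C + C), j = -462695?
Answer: -33471925182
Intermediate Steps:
u(C) = 3 - 2*C*(-344 + C) (u(C) = 3 - (C - 344)*(C + C) = 3 - (-344 + C)*2*C = 3 - 2*C*(-344 + C))
(u(273) + j)*(489744 - 410787) = ((3 - 2*273² + 688*273) - 462695)*(489744 - 410787) = ((3 - 2*74529 + 187824) - 462695)*78957 = ((3 - 149058 + 187824) - 462695)*78957 = (38769 - 462695)*78957 = -423926*78957 = -33471925182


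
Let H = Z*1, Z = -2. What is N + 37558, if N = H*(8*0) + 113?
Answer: 37671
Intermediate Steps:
H = -2 (H = -2*1 = -2)
N = 113 (N = -16*0 + 113 = -2*0 + 113 = 0 + 113 = 113)
N + 37558 = 113 + 37558 = 37671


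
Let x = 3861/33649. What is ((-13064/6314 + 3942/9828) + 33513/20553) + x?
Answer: 1462258789/18903402518 ≈ 0.077354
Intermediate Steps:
x = 351/3059 (x = 3861*(1/33649) = 351/3059 ≈ 0.11474)
((-13064/6314 + 3942/9828) + 33513/20553) + x = ((-13064/6314 + 3942/9828) + 33513/20553) + 351/3059 = ((-13064*1/6314 + 3942*(1/9828)) + 33513*(1/20553)) + 351/3059 = ((-6532/3157 + 73/182) + 11171/6851) + 351/3059 = (-136909/82082 + 11171/6851) + 351/3059 = -1617349/43257214 + 351/3059 = 1462258789/18903402518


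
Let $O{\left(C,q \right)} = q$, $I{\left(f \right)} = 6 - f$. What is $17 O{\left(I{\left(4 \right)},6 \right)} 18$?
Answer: $1836$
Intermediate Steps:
$17 O{\left(I{\left(4 \right)},6 \right)} 18 = 17 \cdot 6 \cdot 18 = 102 \cdot 18 = 1836$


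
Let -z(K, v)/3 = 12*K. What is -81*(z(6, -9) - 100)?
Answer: 25596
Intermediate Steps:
z(K, v) = -36*K
-81*(z(6, -9) - 100) = -81*(-36*6 - 100) = -81*(-216 - 100) = -81*(-316) = 25596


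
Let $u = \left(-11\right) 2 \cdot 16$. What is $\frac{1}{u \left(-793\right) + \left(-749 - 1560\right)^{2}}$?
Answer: $\frac{1}{5610617} \approx 1.7823 \cdot 10^{-7}$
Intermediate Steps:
$u = -352$ ($u = \left(-22\right) 16 = -352$)
$\frac{1}{u \left(-793\right) + \left(-749 - 1560\right)^{2}} = \frac{1}{\left(-352\right) \left(-793\right) + \left(-749 - 1560\right)^{2}} = \frac{1}{279136 + \left(-2309\right)^{2}} = \frac{1}{279136 + 5331481} = \frac{1}{5610617}$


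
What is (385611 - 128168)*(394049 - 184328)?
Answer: 53991203403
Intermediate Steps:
(385611 - 128168)*(394049 - 184328) = 257443*209721 = 53991203403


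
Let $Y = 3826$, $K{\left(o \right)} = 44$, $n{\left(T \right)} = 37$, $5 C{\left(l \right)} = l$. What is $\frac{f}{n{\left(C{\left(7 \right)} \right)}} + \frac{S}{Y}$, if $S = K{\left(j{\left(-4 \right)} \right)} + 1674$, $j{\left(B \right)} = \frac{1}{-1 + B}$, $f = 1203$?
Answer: $\frac{2333122}{70781} \approx 32.963$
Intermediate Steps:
$C{\left(l \right)} = \frac{l}{5}$
$S = 1718$ ($S = 44 + 1674 = 1718$)
$\frac{f}{n{\left(C{\left(7 \right)} \right)}} + \frac{S}{Y} = \frac{1203}{37} + \frac{1718}{3826} = 1203 \cdot \frac{1}{37} + 1718 \cdot \frac{1}{3826} = \frac{1203}{37} + \frac{859}{1913} = \frac{2333122}{70781}$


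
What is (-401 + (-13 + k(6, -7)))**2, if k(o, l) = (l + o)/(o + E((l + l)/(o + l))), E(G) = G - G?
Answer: 6175225/36 ≈ 1.7153e+5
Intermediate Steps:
E(G) = 0
k(o, l) = (l + o)/o (k(o, l) = (l + o)/(o + 0) = (l + o)/o)
(-401 + (-13 + k(6, -7)))**2 = (-401 + (-13 + (-7 + 6)/6))**2 = (-401 + (-13 + (1/6)*(-1)))**2 = (-401 + (-13 - 1/6))**2 = (-401 - 79/6)**2 = (-2485/6)**2 = 6175225/36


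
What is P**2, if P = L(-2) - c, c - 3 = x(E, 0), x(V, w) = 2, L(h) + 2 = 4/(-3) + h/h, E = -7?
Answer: 484/9 ≈ 53.778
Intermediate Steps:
L(h) = -7/3 (L(h) = -2 + (4/(-3) + h/h) = -2 + (4*(-1/3) + 1) = -2 + (-4/3 + 1) = -2 - 1/3 = -7/3)
c = 5 (c = 3 + 2 = 5)
P = -22/3 (P = -7/3 - 1*5 = -7/3 - 5 = -22/3 ≈ -7.3333)
P**2 = (-22/3)**2 = 484/9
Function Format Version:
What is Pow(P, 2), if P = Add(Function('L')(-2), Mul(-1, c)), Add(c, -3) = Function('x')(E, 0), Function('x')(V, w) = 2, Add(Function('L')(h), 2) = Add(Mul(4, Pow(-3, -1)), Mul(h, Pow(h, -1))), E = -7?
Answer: Rational(484, 9) ≈ 53.778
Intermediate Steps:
Function('L')(h) = Rational(-7, 3) (Function('L')(h) = Add(-2, Add(Mul(4, Pow(-3, -1)), Mul(h, Pow(h, -1)))) = Add(-2, Add(Mul(4, Rational(-1, 3)), 1)) = Add(-2, Add(Rational(-4, 3), 1)) = Add(-2, Rational(-1, 3)) = Rational(-7, 3))
c = 5 (c = Add(3, 2) = 5)
P = Rational(-22, 3) (P = Add(Rational(-7, 3), Mul(-1, 5)) = Add(Rational(-7, 3), -5) = Rational(-22, 3) ≈ -7.3333)
Pow(P, 2) = Pow(Rational(-22, 3), 2) = Rational(484, 9)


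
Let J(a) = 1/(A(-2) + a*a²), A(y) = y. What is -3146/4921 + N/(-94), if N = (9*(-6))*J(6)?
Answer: -31509601/49495418 ≈ -0.63662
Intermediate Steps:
J(a) = 1/(-2 + a³) (J(a) = 1/(-2 + a*a²) = 1/(-2 + a³))
N = -27/107 (N = (9*(-6))/(-2 + 6³) = -54/(-2 + 216) = -54/214 = -54*1/214 = -27/107 ≈ -0.25234)
-3146/4921 + N/(-94) = -3146/4921 - 27/107/(-94) = -3146*1/4921 - 27/107*(-1/94) = -3146/4921 + 27/10058 = -31509601/49495418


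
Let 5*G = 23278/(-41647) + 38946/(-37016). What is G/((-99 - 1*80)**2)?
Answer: -248364251/24697288541716 ≈ -1.0056e-5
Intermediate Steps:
G = -248364251/770802676 (G = (23278/(-41647) + 38946/(-37016))/5 = (23278*(-1/41647) + 38946*(-1/37016))/5 = (-23278/41647 - 19473/18508)/5 = (1/5)*(-1241821255/770802676) = -248364251/770802676 ≈ -0.32222)
G/((-99 - 1*80)**2) = -248364251/(770802676*(-99 - 1*80)**2) = -248364251/(770802676*(-99 - 80)**2) = -248364251/(770802676*((-179)**2)) = -248364251/770802676/32041 = -248364251/770802676*1/32041 = -248364251/24697288541716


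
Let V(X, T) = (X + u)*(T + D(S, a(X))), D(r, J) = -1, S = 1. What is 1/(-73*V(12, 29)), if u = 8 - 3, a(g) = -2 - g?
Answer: -1/34748 ≈ -2.8779e-5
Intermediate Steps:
u = 5
V(X, T) = (-1 + T)*(5 + X) (V(X, T) = (X + 5)*(T - 1) = (5 + X)*(-1 + T) = (-1 + T)*(5 + X))
1/(-73*V(12, 29)) = 1/(-73*(-5 - 1*12 + 5*29 + 29*12)) = 1/(-73*(-5 - 12 + 145 + 348)) = 1/(-73*476) = 1/(-34748) = -1/34748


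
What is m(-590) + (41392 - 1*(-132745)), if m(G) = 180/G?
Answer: 10274065/59 ≈ 1.7414e+5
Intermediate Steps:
m(-590) + (41392 - 1*(-132745)) = 180/(-590) + (41392 - 1*(-132745)) = 180*(-1/590) + (41392 + 132745) = -18/59 + 174137 = 10274065/59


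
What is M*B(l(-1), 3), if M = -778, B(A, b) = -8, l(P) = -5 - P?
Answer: 6224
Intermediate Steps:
M*B(l(-1), 3) = -778*(-8) = 6224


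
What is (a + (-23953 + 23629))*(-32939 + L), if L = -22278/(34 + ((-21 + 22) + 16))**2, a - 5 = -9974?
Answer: 98008364309/289 ≈ 3.3913e+8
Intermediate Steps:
a = -9969 (a = 5 - 9974 = -9969)
L = -7426/867 (L = -22278/(34 + (1 + 16))**2 = -22278/(34 + 17)**2 = -22278/(51**2) = -22278/2601 = -22278*1/2601 = -7426/867 ≈ -8.5652)
(a + (-23953 + 23629))*(-32939 + L) = (-9969 + (-23953 + 23629))*(-32939 - 7426/867) = (-9969 - 324)*(-28565539/867) = -10293*(-28565539/867) = 98008364309/289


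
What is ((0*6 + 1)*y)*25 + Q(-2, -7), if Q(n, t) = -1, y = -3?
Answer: -76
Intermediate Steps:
((0*6 + 1)*y)*25 + Q(-2, -7) = ((0*6 + 1)*(-3))*25 - 1 = ((0 + 1)*(-3))*25 - 1 = (1*(-3))*25 - 1 = -3*25 - 1 = -75 - 1 = -76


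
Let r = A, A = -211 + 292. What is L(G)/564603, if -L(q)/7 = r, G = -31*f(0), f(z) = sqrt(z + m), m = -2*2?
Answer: -189/188201 ≈ -0.0010042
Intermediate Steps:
m = -4
f(z) = sqrt(-4 + z) (f(z) = sqrt(z - 4) = sqrt(-4 + z))
G = -62*I (G = -31*sqrt(-4 + 0) = -62*I ≈ -62.0*I)
A = 81
r = 81
L(q) = -567 (L(q) = -7*81 = -567)
L(G)/564603 = -567/564603 = -567*1/564603 = -189/188201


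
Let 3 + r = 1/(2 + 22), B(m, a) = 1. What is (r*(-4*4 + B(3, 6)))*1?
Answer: 355/8 ≈ 44.375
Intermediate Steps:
r = -71/24 (r = -3 + 1/(2 + 22) = -3 + 1/24 = -71/24 ≈ -2.9583)
(r*(-4*4 + B(3, 6)))*1 = -71*(-4*4 + 1)/24*1 = -71*(-16 + 1)/24*1 = -71/24*(-15)*1 = (355/8)*1 = 355/8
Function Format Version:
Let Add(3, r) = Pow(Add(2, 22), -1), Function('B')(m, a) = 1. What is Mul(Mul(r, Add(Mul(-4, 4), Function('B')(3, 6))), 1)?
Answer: Rational(355, 8) ≈ 44.375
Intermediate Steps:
r = Rational(-71, 24) (r = Add(-3, Pow(Add(2, 22), -1)) = Add(-3, Pow(24, -1)) = Add(-3, Rational(1, 24)) = Rational(-71, 24) ≈ -2.9583)
Mul(Mul(r, Add(Mul(-4, 4), Function('B')(3, 6))), 1) = Mul(Mul(Rational(-71, 24), Add(Mul(-4, 4), 1)), 1) = Mul(Mul(Rational(-71, 24), Add(-16, 1)), 1) = Mul(Mul(Rational(-71, 24), -15), 1) = Mul(Rational(355, 8), 1) = Rational(355, 8)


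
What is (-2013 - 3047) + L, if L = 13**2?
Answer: -4891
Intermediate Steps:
L = 169
(-2013 - 3047) + L = (-2013 - 3047) + 169 = -5060 + 169 = -4891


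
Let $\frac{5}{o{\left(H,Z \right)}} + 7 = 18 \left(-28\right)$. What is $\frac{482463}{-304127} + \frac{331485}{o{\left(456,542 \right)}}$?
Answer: $- \frac{10303144126872}{304127} \approx -3.3878 \cdot 10^{7}$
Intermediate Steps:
$o{\left(H,Z \right)} = - \frac{5}{511}$ ($o{\left(H,Z \right)} = \frac{5}{-7 + 18 \left(-28\right)} = \frac{5}{-7 - 504} = \frac{5}{-511} = 5 \left(- \frac{1}{511}\right) = - \frac{5}{511}$)
$\frac{482463}{-304127} + \frac{331485}{o{\left(456,542 \right)}} = \frac{482463}{-304127} + \frac{331485}{- \frac{5}{511}} = 482463 \left(- \frac{1}{304127}\right) + 331485 \left(- \frac{511}{5}\right) = - \frac{482463}{304127} - 33877767 = - \frac{10303144126872}{304127}$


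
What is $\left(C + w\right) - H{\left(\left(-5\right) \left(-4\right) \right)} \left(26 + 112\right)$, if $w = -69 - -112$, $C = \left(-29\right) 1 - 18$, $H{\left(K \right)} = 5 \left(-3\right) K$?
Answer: $41396$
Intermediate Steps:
$H{\left(K \right)} = - 15 K$
$C = -47$ ($C = -29 - 18 = -47$)
$w = 43$ ($w = -69 + 112 = 43$)
$\left(C + w\right) - H{\left(\left(-5\right) \left(-4\right) \right)} \left(26 + 112\right) = \left(-47 + 43\right) - - 15 \left(\left(-5\right) \left(-4\right)\right) \left(26 + 112\right) = -4 - \left(-15\right) 20 \cdot 138 = -4 - \left(-300\right) 138 = -4 - -41400 = -4 + 41400 = 41396$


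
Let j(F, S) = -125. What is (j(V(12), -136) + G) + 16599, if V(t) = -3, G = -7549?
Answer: 8925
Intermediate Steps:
(j(V(12), -136) + G) + 16599 = (-125 - 7549) + 16599 = -7674 + 16599 = 8925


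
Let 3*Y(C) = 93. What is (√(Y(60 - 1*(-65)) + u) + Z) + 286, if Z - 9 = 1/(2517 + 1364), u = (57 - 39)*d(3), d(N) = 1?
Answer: 1172063/3881 ≈ 302.00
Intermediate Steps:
u = 18 (u = (57 - 39)*1 = 18*1 = 18)
Y(C) = 31 (Y(C) = (⅓)*93 = 31)
Z = 34930/3881 (Z = 9 + 1/(2517 + 1364) = 9 + 1/3881 = 34930/3881 ≈ 9.0003)
(√(Y(60 - 1*(-65)) + u) + Z) + 286 = (√(31 + 18) + 34930/3881) + 286 = (√49 + 34930/3881) + 286 = (7 + 34930/3881) + 286 = 62097/3881 + 286 = 1172063/3881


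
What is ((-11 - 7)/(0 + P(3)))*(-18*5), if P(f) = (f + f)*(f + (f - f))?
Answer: 90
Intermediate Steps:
P(f) = 2*f² (P(f) = (2*f)*(f + 0) = (2*f)*f = 2*f²)
((-11 - 7)/(0 + P(3)))*(-18*5) = ((-11 - 7)/(0 + 2*3²))*(-18*5) = -18/(0 + 2*9)*(-90) = -18/(0 + 18)*(-90) = -18/18*(-90) = -18*1/18*(-90) = -1*(-90) = 90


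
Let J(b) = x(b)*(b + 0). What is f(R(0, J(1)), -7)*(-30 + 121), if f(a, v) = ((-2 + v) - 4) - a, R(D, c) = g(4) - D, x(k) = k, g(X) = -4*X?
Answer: 273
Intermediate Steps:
J(b) = b**2 (J(b) = b*(b + 0) = b*b = b**2)
R(D, c) = -16 - D (R(D, c) = -4*4 - D = -16 - D)
f(a, v) = -6 + v - a (f(a, v) = (-6 + v) - a = -6 + v - a)
f(R(0, J(1)), -7)*(-30 + 121) = (-6 - 7 - (-16 - 1*0))*(-30 + 121) = (-6 - 7 - (-16 + 0))*91 = (-6 - 7 - 1*(-16))*91 = (-6 - 7 + 16)*91 = 3*91 = 273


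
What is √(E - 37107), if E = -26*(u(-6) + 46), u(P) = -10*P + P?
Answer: I*√39707 ≈ 199.27*I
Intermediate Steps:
u(P) = -9*P
E = -2600 (E = -26*(-9*(-6) + 46) = -26*(54 + 46) = -26*100 = -2600)
√(E - 37107) = √(-2600 - 37107) = √(-39707) = I*√39707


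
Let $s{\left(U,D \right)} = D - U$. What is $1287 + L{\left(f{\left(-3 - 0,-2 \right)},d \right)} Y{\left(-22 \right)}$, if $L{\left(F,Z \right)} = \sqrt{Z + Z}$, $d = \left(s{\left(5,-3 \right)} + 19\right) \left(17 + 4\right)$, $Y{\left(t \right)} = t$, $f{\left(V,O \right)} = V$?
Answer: $1287 - 22 \sqrt{462} \approx 814.13$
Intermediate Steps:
$d = 231$ ($d = \left(\left(-3 - 5\right) + 19\right) \left(17 + 4\right) = \left(\left(-3 - 5\right) + 19\right) 21 = \left(-8 + 19\right) 21 = 11 \cdot 21 = 231$)
$L{\left(F,Z \right)} = \sqrt{2} \sqrt{Z}$ ($L{\left(F,Z \right)} = \sqrt{2 Z} = \sqrt{2} \sqrt{Z}$)
$1287 + L{\left(f{\left(-3 - 0,-2 \right)},d \right)} Y{\left(-22 \right)} = 1287 + \sqrt{2} \sqrt{231} \left(-22\right) = 1287 + \sqrt{462} \left(-22\right) = 1287 - 22 \sqrt{462}$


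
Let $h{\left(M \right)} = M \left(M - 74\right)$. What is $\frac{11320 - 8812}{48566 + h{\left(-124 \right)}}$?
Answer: $\frac{1254}{36559} \approx 0.034301$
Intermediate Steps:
$h{\left(M \right)} = M \left(-74 + M\right)$
$\frac{11320 - 8812}{48566 + h{\left(-124 \right)}} = \frac{11320 - 8812}{48566 - 124 \left(-74 - 124\right)} = \frac{2508}{48566 - -24552} = \frac{2508}{48566 + 24552} = \frac{2508}{73118} = 2508 \cdot \frac{1}{73118} = \frac{1254}{36559}$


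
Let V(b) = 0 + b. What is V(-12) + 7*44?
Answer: 296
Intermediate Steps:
V(b) = b
V(-12) + 7*44 = -12 + 7*44 = -12 + 308 = 296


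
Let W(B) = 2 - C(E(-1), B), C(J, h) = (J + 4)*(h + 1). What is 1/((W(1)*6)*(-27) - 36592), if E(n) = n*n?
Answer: -1/35296 ≈ -2.8332e-5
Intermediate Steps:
E(n) = n²
C(J, h) = (1 + h)*(4 + J) (C(J, h) = (4 + J)*(1 + h) = (1 + h)*(4 + J))
W(B) = -3 - 5*B (W(B) = 2 - (4 + (-1)² + 4*B + (-1)²*B) = 2 - (4 + 1 + 4*B + 1*B) = 2 - (4 + 1 + 4*B + B) = 2 - (5 + 5*B) = 2 + (-5 - 5*B) = -3 - 5*B)
1/((W(1)*6)*(-27) - 36592) = 1/(((-3 - 5*1)*6)*(-27) - 36592) = 1/(((-3 - 5)*6)*(-27) - 36592) = 1/(-8*6*(-27) - 36592) = 1/(-48*(-27) - 36592) = 1/(1296 - 36592) = 1/(-35296) = -1/35296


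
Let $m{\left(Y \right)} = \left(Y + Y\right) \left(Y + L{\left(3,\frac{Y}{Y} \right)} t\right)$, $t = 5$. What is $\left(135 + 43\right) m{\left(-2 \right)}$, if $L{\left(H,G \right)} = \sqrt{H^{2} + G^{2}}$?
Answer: $1424 - 3560 \sqrt{10} \approx -9833.7$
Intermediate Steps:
$L{\left(H,G \right)} = \sqrt{G^{2} + H^{2}}$
$m{\left(Y \right)} = 2 Y \left(Y + 5 \sqrt{10}\right)$ ($m{\left(Y \right)} = \left(Y + Y\right) \left(Y + \sqrt{\left(\frac{Y}{Y}\right)^{2} + 3^{2}} \cdot 5\right) = 2 Y \left(Y + \sqrt{1^{2} + 9} \cdot 5\right) = 2 Y \left(Y + \sqrt{1 + 9} \cdot 5\right) = 2 Y \left(Y + \sqrt{10} \cdot 5\right) = 2 Y \left(Y + 5 \sqrt{10}\right)$)
$\left(135 + 43\right) m{\left(-2 \right)} = \left(135 + 43\right) 2 \left(-2\right) \left(-2 + 5 \sqrt{10}\right) = 178 \left(8 - 20 \sqrt{10}\right) = 1424 - 3560 \sqrt{10}$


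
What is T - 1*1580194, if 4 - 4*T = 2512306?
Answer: -4416539/2 ≈ -2.2083e+6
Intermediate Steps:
T = -1256151/2 (T = 1 - ¼*2512306 = 1 - 1256153/2 = -1256151/2 ≈ -6.2808e+5)
T - 1*1580194 = -1256151/2 - 1*1580194 = -1256151/2 - 1580194 = -4416539/2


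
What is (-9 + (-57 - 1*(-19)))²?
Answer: 2209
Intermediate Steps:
(-9 + (-57 - 1*(-19)))² = (-9 + (-57 + 19))² = (-9 - 38)² = (-47)² = 2209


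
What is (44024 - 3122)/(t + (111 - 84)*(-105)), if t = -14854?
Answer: -40902/17689 ≈ -2.3123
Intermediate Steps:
(44024 - 3122)/(t + (111 - 84)*(-105)) = (44024 - 3122)/(-14854 + (111 - 84)*(-105)) = 40902/(-14854 + 27*(-105)) = 40902/(-14854 - 2835) = 40902/(-17689) = 40902*(-1/17689) = -40902/17689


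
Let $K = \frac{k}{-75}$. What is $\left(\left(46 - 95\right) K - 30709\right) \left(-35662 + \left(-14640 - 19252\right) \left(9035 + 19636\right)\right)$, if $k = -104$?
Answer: $\frac{2243069716867574}{75} \approx 2.9908 \cdot 10^{13}$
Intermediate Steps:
$K = \frac{104}{75}$ ($K = - \frac{104}{-75} = \left(-104\right) \left(- \frac{1}{75}\right) = \frac{104}{75} \approx 1.3867$)
$\left(\left(46 - 95\right) K - 30709\right) \left(-35662 + \left(-14640 - 19252\right) \left(9035 + 19636\right)\right) = \left(\left(46 - 95\right) \frac{104}{75} - 30709\right) \left(-35662 + \left(-14640 - 19252\right) \left(9035 + 19636\right)\right) = \left(\left(-49\right) \frac{104}{75} - 30709\right) \left(-35662 - 971717532\right) = \left(- \frac{5096}{75} - 30709\right) \left(-35662 - 971717532\right) = \left(- \frac{2308271}{75}\right) \left(-971753194\right) = \frac{2243069716867574}{75}$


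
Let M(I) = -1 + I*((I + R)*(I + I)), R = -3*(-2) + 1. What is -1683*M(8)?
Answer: -3229677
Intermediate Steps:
R = 7 (R = 6 + 1 = 7)
M(I) = -1 + 2*I**2*(7 + I) (M(I) = -1 + I*((I + 7)*(I + I)) = -1 + I*((7 + I)*(2*I)) = -1 + I*(2*I*(7 + I)) = -1 + 2*I**2*(7 + I))
-1683*M(8) = -1683*(-1 + 2*8**3 + 14*8**2) = -1683*(-1 + 2*512 + 14*64) = -1683*(-1 + 1024 + 896) = -1683*1919 = -3229677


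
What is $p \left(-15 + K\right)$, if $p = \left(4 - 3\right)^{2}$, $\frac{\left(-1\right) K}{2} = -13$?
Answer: $11$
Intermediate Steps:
$K = 26$ ($K = \left(-2\right) \left(-13\right) = 26$)
$p = 1$ ($p = 1^{2} = 1$)
$p \left(-15 + K\right) = 1 \left(-15 + 26\right) = 1 \cdot 11 = 11$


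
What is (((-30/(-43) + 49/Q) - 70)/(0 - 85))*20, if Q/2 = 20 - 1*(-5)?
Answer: 293786/18275 ≈ 16.076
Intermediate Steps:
Q = 50 (Q = 2*(20 - 1*(-5)) = 2*(20 + 5) = 2*25 = 50)
(((-30/(-43) + 49/Q) - 70)/(0 - 85))*20 = (((-30/(-43) + 49/50) - 70)/(0 - 85))*20 = (((-30*(-1/43) + 49*(1/50)) - 70)/(-85))*20 = (((30/43 + 49/50) - 70)*(-1/85))*20 = ((3607/2150 - 70)*(-1/85))*20 = -146893/2150*(-1/85)*20 = (146893/182750)*20 = 293786/18275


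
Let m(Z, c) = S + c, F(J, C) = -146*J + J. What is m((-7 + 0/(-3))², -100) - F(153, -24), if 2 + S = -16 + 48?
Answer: 22115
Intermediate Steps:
S = 30 (S = -2 + (-16 + 48) = -2 + 32 = 30)
F(J, C) = -145*J
m(Z, c) = 30 + c
m((-7 + 0/(-3))², -100) - F(153, -24) = (30 - 100) - (-145)*153 = -70 - 1*(-22185) = -70 + 22185 = 22115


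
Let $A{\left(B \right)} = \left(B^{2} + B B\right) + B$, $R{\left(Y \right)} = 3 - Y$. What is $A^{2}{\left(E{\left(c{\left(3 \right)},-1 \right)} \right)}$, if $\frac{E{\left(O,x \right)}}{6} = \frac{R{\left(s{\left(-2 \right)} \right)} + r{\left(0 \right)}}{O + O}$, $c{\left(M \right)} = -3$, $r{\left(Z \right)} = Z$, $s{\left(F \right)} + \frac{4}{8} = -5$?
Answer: $18496$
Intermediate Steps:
$s{\left(F \right)} = - \frac{11}{2}$ ($s{\left(F \right)} = - \frac{1}{2} - 5 = - \frac{11}{2}$)
$E{\left(O,x \right)} = \frac{51}{2 O}$ ($E{\left(O,x \right)} = 6 \frac{\left(3 - - \frac{11}{2}\right) + 0}{O + O} = 6 \frac{\left(3 + \frac{11}{2}\right) + 0}{2 O} = 6 \left(\frac{17}{2} + 0\right) \frac{1}{2 O} = 6 \frac{17 \frac{1}{2 O}}{2} = 6 \frac{17}{4 O} = \frac{51}{2 O}$)
$A{\left(B \right)} = B + 2 B^{2}$ ($A{\left(B \right)} = \left(B^{2} + B^{2}\right) + B = 2 B^{2} + B = B + 2 B^{2}$)
$A^{2}{\left(E{\left(c{\left(3 \right)},-1 \right)} \right)} = \left(\frac{51}{2 \left(-3\right)} \left(1 + 2 \frac{51}{2 \left(-3\right)}\right)\right)^{2} = \left(\frac{51}{2} \left(- \frac{1}{3}\right) \left(1 + 2 \cdot \frac{51}{2} \left(- \frac{1}{3}\right)\right)\right)^{2} = \left(- \frac{17 \left(1 + 2 \left(- \frac{17}{2}\right)\right)}{2}\right)^{2} = \left(- \frac{17 \left(1 - 17\right)}{2}\right)^{2} = \left(\left(- \frac{17}{2}\right) \left(-16\right)\right)^{2} = 136^{2} = 18496$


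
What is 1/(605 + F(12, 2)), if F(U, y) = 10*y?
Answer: 1/625 ≈ 0.0016000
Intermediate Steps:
1/(605 + F(12, 2)) = 1/(605 + 10*2) = 1/(605 + 20) = 1/625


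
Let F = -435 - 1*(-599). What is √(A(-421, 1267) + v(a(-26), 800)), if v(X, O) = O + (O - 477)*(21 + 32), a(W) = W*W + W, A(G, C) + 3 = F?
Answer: 4*√1130 ≈ 134.46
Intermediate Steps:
F = 164 (F = -435 + 599 = 164)
A(G, C) = 161 (A(G, C) = -3 + 164 = 161)
a(W) = W + W² (a(W) = W² + W = W + W²)
v(X, O) = -25281 + 54*O (v(X, O) = O + (-477 + O)*53 = O + (-25281 + 53*O) = -25281 + 54*O)
√(A(-421, 1267) + v(a(-26), 800)) = √(161 + (-25281 + 54*800)) = √(161 + (-25281 + 43200)) = √(161 + 17919) = √18080 = 4*√1130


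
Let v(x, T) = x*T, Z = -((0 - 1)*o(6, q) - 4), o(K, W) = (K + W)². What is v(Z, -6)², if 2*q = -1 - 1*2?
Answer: 84681/4 ≈ 21170.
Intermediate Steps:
q = -3/2 (q = (-1 - 1*2)/2 = (-1 - 2)/2 = (½)*(-3) = -3/2 ≈ -1.5000)
Z = 97/4 (Z = -((0 - 1)*(6 - 3/2)² - 4) = -(-(9/2)² - 4) = -(-1*81/4 - 4) = -(-81/4 - 4) = -1*(-97/4) = 97/4 ≈ 24.250)
v(x, T) = T*x
v(Z, -6)² = (-6*97/4)² = (-291/2)² = 84681/4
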